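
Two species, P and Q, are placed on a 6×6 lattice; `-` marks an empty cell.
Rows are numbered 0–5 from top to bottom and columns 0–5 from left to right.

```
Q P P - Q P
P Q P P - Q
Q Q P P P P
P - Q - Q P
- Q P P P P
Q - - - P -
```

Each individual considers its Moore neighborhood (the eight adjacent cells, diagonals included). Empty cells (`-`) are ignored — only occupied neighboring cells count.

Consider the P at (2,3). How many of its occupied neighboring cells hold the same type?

Occupied neighbors of (2,3): (1,2)=P, (1,3)=P, (2,2)=P, (2,4)=P, (3,2)=Q, (3,4)=Q.
Same type (P): 4 of 6.

4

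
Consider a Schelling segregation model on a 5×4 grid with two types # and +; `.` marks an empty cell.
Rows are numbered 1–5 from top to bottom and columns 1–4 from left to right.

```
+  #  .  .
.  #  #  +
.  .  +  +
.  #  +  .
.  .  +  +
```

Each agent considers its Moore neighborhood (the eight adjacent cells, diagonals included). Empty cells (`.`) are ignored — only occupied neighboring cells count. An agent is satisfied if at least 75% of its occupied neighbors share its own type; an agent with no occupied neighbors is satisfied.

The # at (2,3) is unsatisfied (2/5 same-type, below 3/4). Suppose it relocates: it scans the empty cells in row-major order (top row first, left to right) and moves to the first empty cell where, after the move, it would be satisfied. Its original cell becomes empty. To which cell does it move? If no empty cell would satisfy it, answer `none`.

Vacating (2,3). Empty cells in order:
  (1,3): 2/3 same-type → still unsatisfied.
  (1,4): 0/1 same-type → still unsatisfied.
  (2,1): 2/3 same-type → still unsatisfied.
  (3,1): 2/2 same-type → satisfied — stop here.

(3,1)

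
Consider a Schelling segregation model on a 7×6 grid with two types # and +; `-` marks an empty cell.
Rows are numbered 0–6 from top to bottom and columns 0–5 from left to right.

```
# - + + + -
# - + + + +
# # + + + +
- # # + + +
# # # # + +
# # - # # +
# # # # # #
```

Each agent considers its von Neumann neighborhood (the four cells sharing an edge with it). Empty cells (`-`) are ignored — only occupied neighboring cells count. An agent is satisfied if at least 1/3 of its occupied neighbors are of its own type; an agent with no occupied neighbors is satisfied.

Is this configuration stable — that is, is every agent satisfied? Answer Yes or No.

(0,0)# 1/1 ok
(0,2)+ 2/2 ok
(0,3)+ 3/3 ok
(0,4)+ 2/2 ok
(1,0)# 2/2 ok
(1,2)+ 3/3 ok
(1,3)+ 4/4 ok
(1,4)+ 4/4 ok
(1,5)+ 2/2 ok
(2,0)# 2/2 ok
(2,1)# 2/3 ok
(2,2)+ 2/4 ok
(2,3)+ 4/4 ok
(2,4)+ 4/4 ok
(2,5)+ 3/3 ok
(3,1)# 3/3 ok
(3,2)# 2/4 ok
(3,3)+ 2/4 ok
(3,4)+ 4/4 ok
(3,5)+ 3/3 ok
(4,0)# 2/2 ok
(4,1)# 4/4 ok
(4,2)# 3/3 ok
(4,3)# 2/4 ok
(4,4)+ 2/4 ok
(4,5)+ 3/3 ok
(5,0)# 3/3 ok
(5,1)# 3/3 ok
(5,3)# 3/3 ok
(5,4)# 2/4 ok
(5,5)+ 1/3 ok
(6,0)# 2/2 ok
(6,1)# 3/3 ok
(6,2)# 2/2 ok
(6,3)# 3/3 ok
(6,4)# 3/3 ok
(6,5)# 1/2 ok
All meet the threshold, so the configuration is stable.

Yes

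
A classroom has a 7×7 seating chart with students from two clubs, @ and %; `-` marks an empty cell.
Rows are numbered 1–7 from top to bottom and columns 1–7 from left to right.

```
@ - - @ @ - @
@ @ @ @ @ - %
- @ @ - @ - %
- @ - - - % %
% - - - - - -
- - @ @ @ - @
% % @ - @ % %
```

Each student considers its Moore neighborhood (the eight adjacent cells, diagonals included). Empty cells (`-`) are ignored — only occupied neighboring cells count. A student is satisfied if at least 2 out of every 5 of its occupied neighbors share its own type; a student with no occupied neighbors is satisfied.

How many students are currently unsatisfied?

5

Row 1: (1,1)@ 2/2 ok · (1,4)@ 4/4 ok · (1,5)@ 3/3 ok · (1,7)@ 0/1 unhappy
Row 2: (2,1)@ 3/3 ok · (2,2)@ 5/5 ok · (2,3)@ 5/5 ok · (2,4)@ 6/6 ok · (2,5)@ 4/4 ok · (2,7)% 1/2 ok
Row 3: (3,2)@ 5/5 ok · (3,3)@ 5/5 ok · (3,5)@ 2/3 ok · (3,7)% 3/3 ok
Row 4: (4,2)@ 2/3 ok · (4,6)% 2/3 ok · (4,7)% 2/2 ok
Row 5: (5,1)% 0/1 unhappy
Row 6: (6,3)@ 2/3 ok · (6,4)@ 4/4 ok · (6,5)@ 2/3 ok · (6,7)@ 0/2 unhappy
Row 7: (7,1)% 1/1 ok · (7,2)% 1/3 unhappy · (7,3)@ 2/3 ok · (7,5)@ 2/3 ok · (7,6)% 1/4 unhappy · (7,7)% 1/2 ok
Unsatisfied: (1,7), (5,1), (6,7), (7,2), (7,6) — 5 in total.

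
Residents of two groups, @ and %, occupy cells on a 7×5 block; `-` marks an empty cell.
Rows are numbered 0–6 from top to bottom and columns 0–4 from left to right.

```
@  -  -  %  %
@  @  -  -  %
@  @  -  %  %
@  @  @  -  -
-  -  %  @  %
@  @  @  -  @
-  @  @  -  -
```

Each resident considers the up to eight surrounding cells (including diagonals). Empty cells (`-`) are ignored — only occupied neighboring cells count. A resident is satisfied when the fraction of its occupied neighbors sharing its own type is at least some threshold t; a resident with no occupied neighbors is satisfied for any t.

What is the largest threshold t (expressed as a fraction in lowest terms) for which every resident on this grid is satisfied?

Row 0: (0,0)@ 2/2 · (0,3)% 2/2 · (0,4)% 2/2
Row 1: (1,0)@ 4/4 · (1,1)@ 4/4 · (1,4)% 4/4
Row 2: (2,0)@ 5/5 · (2,1)@ 6/6 · (2,3)% 2/3 · (2,4)% 2/2
Row 3: (3,0)@ 3/3 · (3,1)@ 4/5 · (3,2)@ 3/5
Row 4: (4,2)% 0/5 · (4,3)@ 3/5 · (4,4)% 0/2
Row 5: (5,0)@ 2/2 · (5,1)@ 4/5 · (5,2)@ 4/5 · (5,4)@ 1/2
Row 6: (6,1)@ 4/4 · (6,2)@ 3/3
The smallest same-type fraction is 0/5 at (4,2), which reduces to 0/1. Any threshold above that leaves this resident unsatisfied.

0/1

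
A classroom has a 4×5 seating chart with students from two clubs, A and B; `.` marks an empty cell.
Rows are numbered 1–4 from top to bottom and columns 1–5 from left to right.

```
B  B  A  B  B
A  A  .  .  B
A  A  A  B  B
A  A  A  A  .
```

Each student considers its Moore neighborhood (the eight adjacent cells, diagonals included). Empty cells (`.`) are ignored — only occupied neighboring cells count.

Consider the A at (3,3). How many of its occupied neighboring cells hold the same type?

Occupied neighbors of (3,3): (2,2)=A, (3,2)=A, (3,4)=B, (4,2)=A, (4,3)=A, (4,4)=A.
Same type (A): 5 of 6.

5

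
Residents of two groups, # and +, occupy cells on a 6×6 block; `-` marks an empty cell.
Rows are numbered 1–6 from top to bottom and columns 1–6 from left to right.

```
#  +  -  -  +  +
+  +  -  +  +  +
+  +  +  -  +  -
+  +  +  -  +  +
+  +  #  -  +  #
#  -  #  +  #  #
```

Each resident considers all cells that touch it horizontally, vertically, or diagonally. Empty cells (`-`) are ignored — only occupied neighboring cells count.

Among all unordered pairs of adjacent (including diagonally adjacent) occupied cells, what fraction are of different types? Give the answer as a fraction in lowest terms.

Scan each occupied cell's neighbors to the right and below (and the two forward diagonals) so each pair is counted once.
Row 1: #(1,1)–+(1,2)≠ #(1,1)–+(2,1)≠ #(1,1)–+(2,2)≠ +(1,2)–+(2,2)= +(1,2)–+(2,1)= +(1,5)–+(1,6)= +(1,5)–+(2,5)= +(1,5)–+(2,6)= +(1,5)–+(2,4)= +(1,6)–+(2,6)= +(1,6)–+(2,5)=  → 3/11 unlike.
Row 2: +(2,1)–+(2,2)= +(2,1)–+(3,1)= +(2,1)–+(3,2)= +(2,2)–+(3,2)= +(2,2)–+(3,3)= +(2,2)–+(3,1)= +(2,4)–+(2,5)= +(2,4)–+(3,5)= +(2,4)–+(3,3)= +(2,5)–+(2,6)= +(2,5)–+(3,5)= +(2,6)–+(3,5)=  → 0/12 unlike.
Row 3: +(3,1)–+(3,2)= +(3,1)–+(4,1)= +(3,1)–+(4,2)= +(3,2)–+(3,3)= +(3,2)–+(4,2)= +(3,2)–+(4,3)= +(3,2)–+(4,1)= +(3,3)–+(4,3)= +(3,3)–+(4,2)= +(3,5)–+(4,5)= +(3,5)–+(4,6)=  → 0/11 unlike.
Row 4: +(4,1)–+(4,2)= +(4,1)–+(5,1)= +(4,1)–+(5,2)= +(4,2)–+(4,3)= +(4,2)–+(5,2)= +(4,2)–#(5,3)≠ +(4,2)–+(5,1)= +(4,3)–#(5,3)≠ +(4,3)–+(5,2)= +(4,5)–+(4,6)= +(4,5)–+(5,5)= +(4,5)–#(5,6)≠ +(4,6)–#(5,6)≠ +(4,6)–+(5,5)=  → 4/14 unlike.
Row 5: +(5,1)–+(5,2)= +(5,1)–#(6,1)≠ +(5,2)–#(5,3)≠ +(5,2)–#(6,3)≠ +(5,2)–#(6,1)≠ #(5,3)–#(6,3)= #(5,3)–+(6,4)≠ +(5,5)–#(5,6)≠ +(5,5)–#(6,5)≠ +(5,5)–#(6,6)≠ +(5,5)–+(6,4)= #(5,6)–#(6,6)= #(5,6)–#(6,5)=  → 8/13 unlike.
Row 6: #(6,3)–+(6,4)≠ +(6,4)–#(6,5)≠ #(6,5)–#(6,6)=  → 2/3 unlike.
Total adjacent occupied pairs: 64; unlike-type pairs: 17.
17/64 is already in lowest terms.

17/64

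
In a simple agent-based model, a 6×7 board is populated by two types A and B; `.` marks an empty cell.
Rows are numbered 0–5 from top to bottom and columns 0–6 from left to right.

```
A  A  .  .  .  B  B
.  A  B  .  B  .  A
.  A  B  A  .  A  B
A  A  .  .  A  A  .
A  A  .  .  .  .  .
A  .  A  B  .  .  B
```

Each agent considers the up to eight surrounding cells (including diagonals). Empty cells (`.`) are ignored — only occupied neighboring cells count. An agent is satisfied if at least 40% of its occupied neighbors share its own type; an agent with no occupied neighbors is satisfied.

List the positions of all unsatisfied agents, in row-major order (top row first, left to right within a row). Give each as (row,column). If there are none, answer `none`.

(1,2), (1,4), (1,6), (2,2), (2,3), (2,6), (5,3)

(0,0)A 2/2 ✓
(0,1)A 2/3 ✓
(0,5)B 2/3 ✓
(0,6)B 1/2 ✓
(1,1)A 3/5 ✓
(1,2)B 1/5 ✗
(1,4)B 1/3 ✗
(1,6)A 1/4 ✗
(2,1)A 3/5 ✓
(2,2)B 1/5 ✗
(2,3)A 1/4 ✗
(2,5)A 3/5 ✓
(2,6)B 0/3 ✗
(3,0)A 4/4 ✓
(3,1)A 4/5 ✓
(3,4)A 3/3 ✓
(3,5)A 2/3 ✓
(4,0)A 4/4 ✓
(4,1)A 5/5 ✓
(5,0)A 2/2 ✓
(5,2)A 1/2 ✓
(5,3)B 0/1 ✗
(5,6)B 0/0 ✓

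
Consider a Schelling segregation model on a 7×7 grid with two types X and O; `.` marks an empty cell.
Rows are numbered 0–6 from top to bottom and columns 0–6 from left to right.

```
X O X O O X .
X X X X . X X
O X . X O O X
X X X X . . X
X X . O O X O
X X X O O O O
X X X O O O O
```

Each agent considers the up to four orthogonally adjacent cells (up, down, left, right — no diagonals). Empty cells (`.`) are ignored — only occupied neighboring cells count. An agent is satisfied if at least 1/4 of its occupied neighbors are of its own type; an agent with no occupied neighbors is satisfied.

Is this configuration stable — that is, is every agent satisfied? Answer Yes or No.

No

(0,0)X 1/2 ok
(0,1)O 0/3 unhappy
(0,2)X 1/3 ok
(0,3)O 1/3 ok
(0,4)O 1/2 ok
(0,5)X 1/2 ok
(1,0)X 2/3 ok
(1,1)X 3/4 ok
(1,2)X 3/3 ok
(1,3)X 2/3 ok
(1,5)X 2/3 ok
(1,6)X 2/2 ok
(2,0)O 0/3 unhappy
(2,1)X 2/3 ok
(2,3)X 2/3 ok
(2,4)O 1/2 ok
(2,5)O 1/3 ok
(2,6)X 2/3 ok
(3,0)X 2/3 ok
(3,1)X 4/4 ok
(3,2)X 2/2 ok
(3,3)X 2/3 ok
(3,6)X 1/2 ok
(4,0)X 3/3 ok
(4,1)X 3/3 ok
(4,3)O 2/3 ok
(4,4)O 2/3 ok
(4,5)X 0/3 unhappy
(4,6)O 1/3 ok
(5,0)X 3/3 ok
(5,1)X 4/4 ok
(5,2)X 2/3 ok
(5,3)O 3/4 ok
(5,4)O 4/4 ok
(5,5)O 3/4 ok
(5,6)O 3/3 ok
(6,0)X 2/2 ok
(6,1)X 3/3 ok
(6,2)X 2/3 ok
(6,3)O 2/3 ok
(6,4)O 3/3 ok
(6,5)O 3/3 ok
(6,6)O 2/2 ok
For instance (0,1) has only 0/3 same-type neighbors, below 1/4.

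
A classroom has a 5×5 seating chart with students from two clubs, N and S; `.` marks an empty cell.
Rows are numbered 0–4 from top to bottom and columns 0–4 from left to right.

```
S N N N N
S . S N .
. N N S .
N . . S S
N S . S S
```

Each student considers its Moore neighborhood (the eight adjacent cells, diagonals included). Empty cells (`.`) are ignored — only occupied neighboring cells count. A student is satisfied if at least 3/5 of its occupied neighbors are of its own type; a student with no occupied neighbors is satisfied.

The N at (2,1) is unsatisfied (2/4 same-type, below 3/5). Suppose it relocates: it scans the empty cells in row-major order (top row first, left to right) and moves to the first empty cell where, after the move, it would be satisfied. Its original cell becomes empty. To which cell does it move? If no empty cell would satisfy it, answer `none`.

Vacating (2,1). Empty cells in order:
  (1,1): 3/6 same-type → still unsatisfied.
  (1,4): 3/4 same-type → satisfied — stop here.

(1,4)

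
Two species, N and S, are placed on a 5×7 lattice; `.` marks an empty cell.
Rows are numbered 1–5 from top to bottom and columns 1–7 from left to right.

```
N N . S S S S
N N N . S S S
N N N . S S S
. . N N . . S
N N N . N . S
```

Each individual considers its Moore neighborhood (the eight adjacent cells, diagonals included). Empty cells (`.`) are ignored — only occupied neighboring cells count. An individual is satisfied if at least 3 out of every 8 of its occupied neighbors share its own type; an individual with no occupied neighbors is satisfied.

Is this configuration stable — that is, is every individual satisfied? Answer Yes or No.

Yes

Row 1: (1,1)N 3/3 satisfied · (1,2)N 4/4 satisfied · (1,4)S 2/3 satisfied · (1,5)S 4/4 satisfied · (1,6)S 5/5 satisfied · (1,7)S 3/3 satisfied
Row 2: (2,1)N 5/5 satisfied · (2,2)N 7/7 satisfied · (2,3)N 4/5 satisfied · (2,5)S 6/6 satisfied · (2,6)S 8/8 satisfied · (2,7)S 5/5 satisfied
Row 3: (3,1)N 3/3 satisfied · (3,2)N 6/6 satisfied · (3,3)N 5/5 satisfied · (3,5)S 3/4 satisfied · (3,6)S 6/6 satisfied · (3,7)S 4/4 satisfied
Row 4: (4,3)N 5/5 satisfied · (4,4)N 4/5 satisfied · (4,7)S 3/3 satisfied
Row 5: (5,1)N 1/1 satisfied · (5,2)N 3/3 satisfied · (5,3)N 3/3 satisfied · (5,5)N 1/1 satisfied · (5,7)S 1/1 satisfied
All meet the threshold, so the configuration is stable.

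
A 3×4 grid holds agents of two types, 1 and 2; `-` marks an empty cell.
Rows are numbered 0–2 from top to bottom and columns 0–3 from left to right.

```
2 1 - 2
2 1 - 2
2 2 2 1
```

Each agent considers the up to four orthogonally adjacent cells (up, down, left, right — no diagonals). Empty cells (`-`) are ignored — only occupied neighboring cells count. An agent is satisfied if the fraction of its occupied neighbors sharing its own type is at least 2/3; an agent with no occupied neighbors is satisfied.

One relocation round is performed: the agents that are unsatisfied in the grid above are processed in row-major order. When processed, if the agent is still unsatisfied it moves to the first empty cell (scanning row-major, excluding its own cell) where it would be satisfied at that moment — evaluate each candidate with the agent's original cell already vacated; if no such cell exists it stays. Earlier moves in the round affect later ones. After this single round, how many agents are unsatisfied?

Initially unsatisfied (in order): (0,0), (0,1), (1,1), (1,3), (2,2), (2,3).
  (0,0) → (1,2).
  (0,1): now satisfied by earlier moves; stays.
  (1,1): no empty cell satisfies it; stays.
  (1,3): now satisfied by earlier moves; stays.
  (2,2): now satisfied by earlier moves; stays.
  (2,3): no empty cell satisfies it; stays.
Resulting grid:
- 1 - 2
2 1 2 2
2 2 2 1
Unsatisfied now: (1,0), (1,1), (2,3).

3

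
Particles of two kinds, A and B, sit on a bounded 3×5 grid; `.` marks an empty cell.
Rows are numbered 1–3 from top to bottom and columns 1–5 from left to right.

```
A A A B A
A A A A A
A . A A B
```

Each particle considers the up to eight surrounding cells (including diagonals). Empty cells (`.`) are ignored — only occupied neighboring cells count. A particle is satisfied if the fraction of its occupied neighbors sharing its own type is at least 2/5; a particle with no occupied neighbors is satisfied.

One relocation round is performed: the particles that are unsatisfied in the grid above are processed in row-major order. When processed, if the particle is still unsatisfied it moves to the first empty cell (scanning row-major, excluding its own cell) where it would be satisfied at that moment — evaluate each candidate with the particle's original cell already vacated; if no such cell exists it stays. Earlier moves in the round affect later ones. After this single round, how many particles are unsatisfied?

Initially unsatisfied (in order): (1,4), (3,5).
  (1,4): no empty cell satisfies it; stays.
  (3,5): no empty cell satisfies it; stays.
Resulting grid:
A A A B A
A A A A A
A . A A B
Unsatisfied now: (1,4), (3,5).

2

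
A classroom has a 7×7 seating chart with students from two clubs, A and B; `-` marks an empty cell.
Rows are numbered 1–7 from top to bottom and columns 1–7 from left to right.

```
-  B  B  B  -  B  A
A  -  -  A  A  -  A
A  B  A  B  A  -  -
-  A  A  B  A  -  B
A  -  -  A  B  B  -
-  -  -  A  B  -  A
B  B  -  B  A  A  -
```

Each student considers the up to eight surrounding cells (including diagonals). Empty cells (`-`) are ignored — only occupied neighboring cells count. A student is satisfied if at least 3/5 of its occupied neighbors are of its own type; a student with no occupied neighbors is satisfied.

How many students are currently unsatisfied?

21

Row 1: (1,2)B 1/2 ✗ · (1,3)B 2/3 ✓ · (1,4)B 1/3 ✗ · (1,6)B 0/3 ✗ · (1,7)A 1/2 ✗
Row 2: (2,1)A 1/3 ✗ · (2,4)A 3/6 ✗ · (2,5)A 2/5 ✗ · (2,7)A 1/2 ✗
Row 3: (3,1)A 2/3 ✓ · (3,2)B 0/5 ✗ · (3,3)A 3/6 ✗ · (3,4)B 1/7 ✗ · (3,5)A 3/5 ✓
Row 4: (4,2)A 4/5 ✓ · (4,3)A 3/6 ✗ · (4,4)B 2/7 ✗ · (4,5)A 2/6 ✗ · (4,7)B 1/1 ✓
Row 5: (5,1)A 1/1 ✓ · (5,4)A 3/6 ✗ · (5,5)B 3/6 ✗ · (5,6)B 3/5 ✓
Row 6: (6,4)A 2/5 ✗ · (6,5)B 3/7 ✗ · (6,7)A 1/2 ✗
Row 7: (7,1)B 1/1 ✓ · (7,2)B 1/1 ✓ · (7,4)B 1/3 ✗ · (7,5)A 2/4 ✗ · (7,6)A 2/3 ✓
Unsatisfied: (1,2), (1,4), (1,6), (1,7), (2,1), (2,4), (2,5), (2,7), (3,2), (3,3), (3,4), (4,3), (4,4), (4,5), (5,4), (5,5), (6,4), (6,5), (6,7), (7,4), (7,5) — 21 in total.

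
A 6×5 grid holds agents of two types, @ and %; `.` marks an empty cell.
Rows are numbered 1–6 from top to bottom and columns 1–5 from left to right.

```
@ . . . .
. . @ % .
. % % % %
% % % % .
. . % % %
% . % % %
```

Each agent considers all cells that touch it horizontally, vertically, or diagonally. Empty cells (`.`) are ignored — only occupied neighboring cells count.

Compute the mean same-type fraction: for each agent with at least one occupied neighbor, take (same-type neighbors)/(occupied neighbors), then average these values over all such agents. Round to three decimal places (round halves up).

Row 1: (1,1)@ — no occupied neighbors
Row 2: (2,3)@ 0/4 · (2,4)% 3/4
Row 3: (3,2)% 4/5 · (3,3)% 6/7 · (3,4)% 5/6 · (3,5)% 3/3
Row 4: (4,1)% 2/2 · (4,2)% 5/5 · (4,3)% 7/7 · (4,4)% 7/7
Row 5: (5,3)% 6/6 · (5,4)% 7/7 · (5,5)% 4/4
Row 6: (6,1)% — no occupied neighbors · (6,3)% 3/3 · (6,4)% 5/5 · (6,5)% 3/3
Sum over 16 agents: 0/4 + 3/4 + 4/5 + 6/7 + 5/6 + 3/3 + 2/2 + 5/5 + 7/7 + 7/7 + 6/6 + 7/7 + 4/4 + 3/3 + 5/5 + 3/3 = 5981/420; mean = 5981/420 ÷ 16 = 5981/6720 = 0.890029… → 0.890.

0.890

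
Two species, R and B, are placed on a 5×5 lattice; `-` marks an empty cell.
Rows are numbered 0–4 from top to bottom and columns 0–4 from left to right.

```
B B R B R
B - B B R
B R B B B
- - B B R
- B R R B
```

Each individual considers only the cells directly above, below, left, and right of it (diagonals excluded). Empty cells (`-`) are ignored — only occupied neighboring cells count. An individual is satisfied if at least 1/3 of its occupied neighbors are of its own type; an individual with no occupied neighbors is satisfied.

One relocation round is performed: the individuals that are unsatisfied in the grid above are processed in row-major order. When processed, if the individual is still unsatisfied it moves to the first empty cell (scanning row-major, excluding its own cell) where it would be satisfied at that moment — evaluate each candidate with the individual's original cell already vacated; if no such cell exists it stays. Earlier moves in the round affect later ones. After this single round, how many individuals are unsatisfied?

Initially unsatisfied (in order): (0,2), (2,1), (3,4), (4,1), (4,4).
  (0,2) → (3,1).
  (2,1): now satisfied by earlier moves; stays.
  (3,4) → (3,0).
  (4,1) → (0,2).
  (4,4) → (1,1).
Resulting grid:
B B B B R
B B B B R
B R B B B
R R B B -
- - R R -
Unsatisfied now: (2,1).

1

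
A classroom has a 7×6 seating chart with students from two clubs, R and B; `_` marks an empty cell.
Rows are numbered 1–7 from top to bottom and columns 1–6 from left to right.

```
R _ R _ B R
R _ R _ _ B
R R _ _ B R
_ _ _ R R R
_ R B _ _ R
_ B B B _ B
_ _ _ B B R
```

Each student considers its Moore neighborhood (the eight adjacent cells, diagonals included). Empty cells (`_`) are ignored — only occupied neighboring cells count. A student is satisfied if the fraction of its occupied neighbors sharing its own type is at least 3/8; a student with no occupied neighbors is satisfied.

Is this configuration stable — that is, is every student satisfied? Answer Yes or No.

(1,1)R 1/1 satisfied
(1,3)R 1/1 satisfied
(1,5)B 1/2 satisfied
(1,6)R 0/2 not
(2,1)R 3/3 satisfied
(2,3)R 2/2 satisfied
(2,6)B 2/4 satisfied
(3,1)R 2/2 satisfied
(3,2)R 3/3 satisfied
(3,5)B 1/5 not
(3,6)R 2/4 satisfied
(4,4)R 1/3 not
(4,5)R 4/5 satisfied
(4,6)R 3/4 satisfied
(5,2)R 0/3 not
(5,3)B 3/5 satisfied
(5,6)R 2/3 satisfied
(6,2)B 2/3 satisfied
(6,3)B 4/5 satisfied
(6,4)B 4/4 satisfied
(6,6)B 1/3 not
(7,4)B 3/3 satisfied
(7,5)B 3/4 satisfied
(7,6)R 0/2 not
For instance (1,6) has only 0/2 same-type neighbors, below 3/8.

No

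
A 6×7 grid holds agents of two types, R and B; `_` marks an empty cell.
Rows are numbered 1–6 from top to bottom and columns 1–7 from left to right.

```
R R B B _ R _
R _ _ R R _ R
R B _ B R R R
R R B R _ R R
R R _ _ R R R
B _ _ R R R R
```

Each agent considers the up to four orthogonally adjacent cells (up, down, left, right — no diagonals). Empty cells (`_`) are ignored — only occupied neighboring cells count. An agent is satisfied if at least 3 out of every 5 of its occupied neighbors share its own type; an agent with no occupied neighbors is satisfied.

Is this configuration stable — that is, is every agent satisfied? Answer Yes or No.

No

Row 1: (1,1)R 2/2 ok · (1,2)R 1/2 unhappy · (1,3)B 1/2 unhappy · (1,4)B 1/2 unhappy · (1,6)R 0/0 ok
Row 2: (2,1)R 2/2 ok · (2,4)R 1/3 unhappy · (2,5)R 2/2 ok · (2,7)R 1/1 ok
Row 3: (3,1)R 2/3 ok · (3,2)B 0/2 unhappy · (3,4)B 0/3 unhappy · (3,5)R 2/3 ok · (3,6)R 3/3 ok · (3,7)R 3/3 ok
Row 4: (4,1)R 3/3 ok · (4,2)R 2/4 unhappy · (4,3)B 0/2 unhappy · (4,4)R 0/2 unhappy · (4,6)R 3/3 ok · (4,7)R 3/3 ok
Row 5: (5,1)R 2/3 ok · (5,2)R 2/2 ok · (5,5)R 2/2 ok · (5,6)R 4/4 ok · (5,7)R 3/3 ok
Row 6: (6,1)B 0/1 unhappy · (6,4)R 1/1 ok · (6,5)R 3/3 ok · (6,6)R 3/3 ok · (6,7)R 2/2 ok
For instance (1,2) has only 1/2 same-type neighbors, below 3/5.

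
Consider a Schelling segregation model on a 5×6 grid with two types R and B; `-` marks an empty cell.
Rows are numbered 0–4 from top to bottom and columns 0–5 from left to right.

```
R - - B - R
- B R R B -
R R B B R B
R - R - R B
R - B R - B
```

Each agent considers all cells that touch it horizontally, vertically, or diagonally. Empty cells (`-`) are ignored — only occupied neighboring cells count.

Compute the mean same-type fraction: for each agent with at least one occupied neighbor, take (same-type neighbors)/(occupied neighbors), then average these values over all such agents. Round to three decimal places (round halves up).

0.423

(0,0)R 0/1
(0,3)B 1/3
(0,5)R 0/1
(1,1)B 1/5
(1,2)R 2/6
(1,3)R 2/6
(1,4)B 3/6
(2,0)R 2/3
(2,1)R 4/6
(2,2)B 2/6
(2,3)B 2/7
(2,4)R 2/6
(2,5)B 2/4
(3,0)R 3/3
(3,2)R 2/5
(3,4)R 2/6
(3,5)B 2/4
(4,0)R 1/1
(4,2)B 0/2
(4,3)R 2/3
(4,5)B 1/2
Sum over 21 agents: 0/1 + 1/3 + 0/1 + 1/5 + 2/6 + 2/6 + 3/6 + 2/3 + 4/6 + 2/6 + 2/7 + 2/6 + 2/4 + 3/3 + 2/5 + 2/6 + 2/4 + 1/1 + 0/2 + 2/3 + 1/2 = 311/35; mean = 311/35 ÷ 21 = 311/735 = 0.423129… → 0.423.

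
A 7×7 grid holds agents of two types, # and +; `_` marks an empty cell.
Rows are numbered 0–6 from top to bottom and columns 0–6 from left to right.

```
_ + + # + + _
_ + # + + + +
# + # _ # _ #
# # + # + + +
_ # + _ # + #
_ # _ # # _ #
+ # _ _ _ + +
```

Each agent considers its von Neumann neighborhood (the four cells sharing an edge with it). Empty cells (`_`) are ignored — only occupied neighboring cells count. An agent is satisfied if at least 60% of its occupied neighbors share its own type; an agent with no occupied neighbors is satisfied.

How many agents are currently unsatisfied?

Row 0: (0,1)+ 2/2 ok · (0,2)+ 1/3 unhappy · (0,3)# 0/3 unhappy · (0,4)+ 2/3 ok · (0,5)+ 2/2 ok
Row 1: (1,1)+ 2/3 ok · (1,2)# 1/4 unhappy · (1,3)+ 1/3 unhappy · (1,4)+ 3/4 ok · (1,5)+ 3/3 ok · (1,6)+ 1/2 unhappy
Row 2: (2,0)# 1/2 unhappy · (2,1)+ 1/4 unhappy · (2,2)# 1/3 unhappy · (2,4)# 0/2 unhappy · (2,6)# 0/2 unhappy
Row 3: (3,0)# 2/2 ok · (3,1)# 2/4 unhappy · (3,2)+ 1/4 unhappy · (3,3)# 0/2 unhappy · (3,4)+ 1/4 unhappy · (3,5)+ 3/3 ok · (3,6)+ 1/3 unhappy
Row 4: (4,1)# 2/3 ok · (4,2)+ 1/2 unhappy · (4,4)# 1/3 unhappy · (4,5)+ 1/3 unhappy · (4,6)# 1/3 unhappy
Row 5: (5,1)# 2/2 ok · (5,3)# 1/1 ok · (5,4)# 2/2 ok · (5,6)# 1/2 unhappy
Row 6: (6,0)+ 0/1 unhappy · (6,1)# 1/2 unhappy · (6,5)+ 1/1 ok · (6,6)+ 1/2 unhappy
Unsatisfied: (0,2), (0,3), (1,2), (1,3), (1,6), (2,0), (2,1), (2,2), (2,4), (2,6), (3,1), (3,2), (3,3), (3,4), (3,6), (4,2), (4,4), (4,5), (4,6), (5,6), (6,0), (6,1), (6,6) — 23 in total.

23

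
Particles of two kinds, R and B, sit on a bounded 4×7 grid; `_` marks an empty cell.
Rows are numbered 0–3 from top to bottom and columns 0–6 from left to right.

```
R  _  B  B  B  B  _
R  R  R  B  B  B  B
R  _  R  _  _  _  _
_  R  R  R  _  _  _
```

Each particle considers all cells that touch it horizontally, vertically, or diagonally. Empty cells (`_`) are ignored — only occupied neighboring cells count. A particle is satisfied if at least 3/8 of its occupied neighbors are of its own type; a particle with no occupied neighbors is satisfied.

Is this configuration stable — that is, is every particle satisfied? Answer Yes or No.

(0,0)R 2/2 ok
(0,2)B 2/4 ok
(0,3)B 4/5 ok
(0,4)B 5/5 ok
(0,5)B 4/4 ok
(1,0)R 3/3 ok
(1,1)R 5/6 ok
(1,2)R 2/5 ok
(1,3)B 4/6 ok
(1,4)B 5/5 ok
(1,5)B 4/4 ok
(1,6)B 2/2 ok
(2,0)R 3/3 ok
(2,2)R 5/6 ok
(3,1)R 3/3 ok
(3,2)R 3/3 ok
(3,3)R 2/2 ok
All meet the threshold, so the configuration is stable.

Yes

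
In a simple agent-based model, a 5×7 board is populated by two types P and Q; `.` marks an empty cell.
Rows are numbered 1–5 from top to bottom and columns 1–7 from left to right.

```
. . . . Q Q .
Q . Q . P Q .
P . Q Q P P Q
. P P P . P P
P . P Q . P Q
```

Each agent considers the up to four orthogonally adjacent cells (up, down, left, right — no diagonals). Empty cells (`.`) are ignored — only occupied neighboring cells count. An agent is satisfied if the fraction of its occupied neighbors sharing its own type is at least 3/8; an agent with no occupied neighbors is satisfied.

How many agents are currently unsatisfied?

10

Row 1: (1,5)Q 1/2 ok · (1,6)Q 2/2 ok
Row 2: (2,1)Q 0/1 unhappy · (2,3)Q 1/1 ok · (2,5)P 1/3 unhappy · (2,6)Q 1/3 unhappy
Row 3: (3,1)P 0/1 unhappy · (3,3)Q 2/3 ok · (3,4)Q 1/3 unhappy · (3,5)P 2/3 ok · (3,6)P 2/4 ok · (3,7)Q 0/2 unhappy
Row 4: (4,2)P 1/1 ok · (4,3)P 3/4 ok · (4,4)P 1/3 unhappy · (4,6)P 3/3 ok · (4,7)P 1/3 unhappy
Row 5: (5,1)P 0/0 ok · (5,3)P 1/2 ok · (5,4)Q 0/2 unhappy · (5,6)P 1/2 ok · (5,7)Q 0/2 unhappy
Unsatisfied: (2,1), (2,5), (2,6), (3,1), (3,4), (3,7), (4,4), (4,7), (5,4), (5,7) — 10 in total.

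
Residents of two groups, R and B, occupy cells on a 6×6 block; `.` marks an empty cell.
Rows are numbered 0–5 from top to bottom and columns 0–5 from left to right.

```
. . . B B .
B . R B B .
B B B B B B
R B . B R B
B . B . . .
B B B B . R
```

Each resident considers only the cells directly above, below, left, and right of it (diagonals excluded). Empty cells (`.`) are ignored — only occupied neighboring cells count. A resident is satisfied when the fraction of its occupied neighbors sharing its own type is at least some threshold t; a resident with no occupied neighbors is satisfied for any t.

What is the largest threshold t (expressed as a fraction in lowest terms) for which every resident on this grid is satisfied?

0/1

(0,3)B 2/2
(0,4)B 2/2
(1,0)B 1/1
(1,2)R 0/2
(1,3)B 3/4
(1,4)B 3/3
(2,0)B 2/3
(2,1)B 3/3
(2,2)B 2/3
(2,3)B 4/4
(2,4)B 3/4
(2,5)B 2/2
(3,0)R 0/3
(3,1)B 1/2
(3,3)B 1/2
(3,4)R 0/3
(3,5)B 1/2
(4,0)B 1/2
(4,2)B 1/1
(5,0)B 2/2
(5,1)B 2/2
(5,2)B 3/3
(5,3)B 1/1
(5,5)R — no occupied neighbors
The smallest same-type fraction is 0/2 at (1,2), which reduces to 0/1. Any threshold above that leaves this resident unsatisfied.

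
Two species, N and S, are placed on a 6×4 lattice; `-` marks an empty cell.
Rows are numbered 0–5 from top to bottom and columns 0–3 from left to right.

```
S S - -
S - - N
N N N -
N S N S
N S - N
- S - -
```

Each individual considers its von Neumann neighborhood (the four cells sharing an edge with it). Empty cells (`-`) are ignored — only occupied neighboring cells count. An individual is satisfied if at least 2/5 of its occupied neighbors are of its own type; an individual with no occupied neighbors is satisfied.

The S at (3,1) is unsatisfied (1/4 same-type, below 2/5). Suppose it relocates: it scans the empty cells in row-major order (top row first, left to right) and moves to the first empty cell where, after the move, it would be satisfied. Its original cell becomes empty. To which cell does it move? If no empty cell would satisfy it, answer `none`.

Vacating (3,1). Empty cells in order:
  (0,2): 1/1 same-type → satisfied — stop here.

(0,2)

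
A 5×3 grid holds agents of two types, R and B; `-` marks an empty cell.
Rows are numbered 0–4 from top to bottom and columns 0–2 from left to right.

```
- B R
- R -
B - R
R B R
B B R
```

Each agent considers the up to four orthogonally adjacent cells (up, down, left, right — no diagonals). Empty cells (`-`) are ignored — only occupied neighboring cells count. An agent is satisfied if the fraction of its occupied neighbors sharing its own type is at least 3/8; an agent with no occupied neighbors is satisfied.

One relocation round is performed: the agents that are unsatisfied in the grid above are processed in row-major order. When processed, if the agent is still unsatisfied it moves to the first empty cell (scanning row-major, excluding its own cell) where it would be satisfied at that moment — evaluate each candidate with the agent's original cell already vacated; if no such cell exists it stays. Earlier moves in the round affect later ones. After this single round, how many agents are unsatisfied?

Initially unsatisfied (in order): (0,1), (0,2), (1,1), (2,0), (3,0), (3,1).
  (0,1) → (0,0).
  (0,2): now satisfied by earlier moves; stays.
  (1,1): now satisfied by earlier moves; stays.
  (2,0) → (1,0).
  (3,0) → (0,1).
  (3,1): now satisfied by earlier moves; stays.
Resulting grid:
B R R
B R -
- - R
- B R
B B R
All satisfied now.

0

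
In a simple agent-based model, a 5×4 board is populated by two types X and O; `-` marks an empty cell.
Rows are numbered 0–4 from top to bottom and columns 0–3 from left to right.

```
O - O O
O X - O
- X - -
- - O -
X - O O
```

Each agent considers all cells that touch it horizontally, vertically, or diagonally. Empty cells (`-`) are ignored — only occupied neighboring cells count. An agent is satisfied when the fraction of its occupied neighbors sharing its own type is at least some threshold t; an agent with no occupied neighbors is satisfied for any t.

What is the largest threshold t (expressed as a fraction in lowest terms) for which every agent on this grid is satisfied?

1/4

(0,0)O 1/2
(0,2)O 2/3
(0,3)O 2/2
(1,0)O 1/3
(1,1)X 1/4
(1,3)O 2/2
(2,1)X 1/3
(3,2)O 2/3
(4,0)X — no occupied neighbors
(4,2)O 2/2
(4,3)O 2/2
The smallest same-type fraction is 1/4 at (1,1), which reduces to 1/4. Any threshold above that leaves this agent unsatisfied.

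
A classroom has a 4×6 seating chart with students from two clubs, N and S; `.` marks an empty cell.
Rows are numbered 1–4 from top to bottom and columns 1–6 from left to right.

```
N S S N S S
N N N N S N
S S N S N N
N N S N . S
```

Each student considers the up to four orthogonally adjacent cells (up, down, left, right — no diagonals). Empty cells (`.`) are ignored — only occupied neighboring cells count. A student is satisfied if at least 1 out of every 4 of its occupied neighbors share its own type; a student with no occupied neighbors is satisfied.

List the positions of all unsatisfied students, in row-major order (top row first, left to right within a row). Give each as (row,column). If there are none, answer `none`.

(3,4), (4,3), (4,4), (4,6)

(1,1)N 1/2 satisfied
(1,2)S 1/3 satisfied
(1,3)S 1/3 satisfied
(1,4)N 1/3 satisfied
(1,5)S 2/3 satisfied
(1,6)S 1/2 satisfied
(2,1)N 2/3 satisfied
(2,2)N 2/4 satisfied
(2,3)N 3/4 satisfied
(2,4)N 2/4 satisfied
(2,5)S 1/4 satisfied
(2,6)N 1/3 satisfied
(3,1)S 1/3 satisfied
(3,2)S 1/4 satisfied
(3,3)N 1/4 satisfied
(3,4)S 0/4 not
(3,5)N 1/3 satisfied
(3,6)N 2/3 satisfied
(4,1)N 1/2 satisfied
(4,2)N 1/3 satisfied
(4,3)S 0/3 not
(4,4)N 0/2 not
(4,6)S 0/1 not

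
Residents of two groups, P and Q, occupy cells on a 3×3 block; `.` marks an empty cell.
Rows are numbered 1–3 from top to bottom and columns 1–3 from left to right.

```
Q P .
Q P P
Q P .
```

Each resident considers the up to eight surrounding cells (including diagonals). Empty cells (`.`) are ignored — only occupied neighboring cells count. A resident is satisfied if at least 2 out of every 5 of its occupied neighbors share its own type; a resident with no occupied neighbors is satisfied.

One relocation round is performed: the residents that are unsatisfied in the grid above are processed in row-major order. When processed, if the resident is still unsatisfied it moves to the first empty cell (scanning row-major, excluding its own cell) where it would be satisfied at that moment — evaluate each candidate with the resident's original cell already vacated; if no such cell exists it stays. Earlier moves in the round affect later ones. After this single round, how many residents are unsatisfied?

2

Initially unsatisfied (in order): (1,1), (3,1).
  (1,1): no empty cell satisfies it; stays.
  (3,1): no empty cell satisfies it; stays.
Resulting grid:
Q P .
Q P P
Q P .
Unsatisfied now: (1,1), (3,1).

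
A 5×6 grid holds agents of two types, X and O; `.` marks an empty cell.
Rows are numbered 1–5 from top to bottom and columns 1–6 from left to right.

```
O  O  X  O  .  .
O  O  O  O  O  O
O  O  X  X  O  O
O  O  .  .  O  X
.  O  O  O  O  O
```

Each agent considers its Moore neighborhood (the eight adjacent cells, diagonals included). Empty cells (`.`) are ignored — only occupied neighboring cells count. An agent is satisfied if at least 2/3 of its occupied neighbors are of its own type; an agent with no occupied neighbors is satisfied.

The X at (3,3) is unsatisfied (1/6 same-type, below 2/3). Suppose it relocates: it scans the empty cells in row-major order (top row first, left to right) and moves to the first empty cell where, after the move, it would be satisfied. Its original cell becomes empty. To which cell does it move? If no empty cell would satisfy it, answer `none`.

Vacating (3,3). Empty cells in order:
  (1,5): 0/4 same-type → still unsatisfied.
  (1,6): 0/2 same-type → still unsatisfied.
  (4,3): 1/6 same-type → still unsatisfied.
  (4,4): 1/6 same-type → still unsatisfied.
  (5,1): 0/3 same-type → still unsatisfied.

none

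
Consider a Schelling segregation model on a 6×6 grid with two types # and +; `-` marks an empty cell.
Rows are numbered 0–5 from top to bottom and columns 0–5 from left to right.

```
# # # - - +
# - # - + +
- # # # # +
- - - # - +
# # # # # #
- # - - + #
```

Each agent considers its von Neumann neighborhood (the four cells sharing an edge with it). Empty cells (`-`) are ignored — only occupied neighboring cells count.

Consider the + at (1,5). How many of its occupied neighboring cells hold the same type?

Occupied neighbors of (1,5): (0,5)=+, (2,5)=+, (1,4)=+.
Same type (+): 3 of 3.

3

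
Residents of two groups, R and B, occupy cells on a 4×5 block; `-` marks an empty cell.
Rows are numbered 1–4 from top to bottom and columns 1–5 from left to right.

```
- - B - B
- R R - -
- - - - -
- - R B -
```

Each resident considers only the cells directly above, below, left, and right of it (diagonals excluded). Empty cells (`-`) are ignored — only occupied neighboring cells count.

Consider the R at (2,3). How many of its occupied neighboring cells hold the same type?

Occupied neighbors of (2,3): (1,3)=B, (2,2)=R.
Same type (R): 1 of 2.

1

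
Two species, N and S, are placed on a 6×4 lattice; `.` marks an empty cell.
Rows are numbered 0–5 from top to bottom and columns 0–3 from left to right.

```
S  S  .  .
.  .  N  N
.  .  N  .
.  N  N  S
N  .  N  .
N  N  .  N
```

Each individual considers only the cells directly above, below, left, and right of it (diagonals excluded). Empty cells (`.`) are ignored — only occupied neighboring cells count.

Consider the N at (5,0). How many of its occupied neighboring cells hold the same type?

Occupied neighbors of (5,0): (4,0)=N, (5,1)=N.
Same type (N): 2 of 2.

2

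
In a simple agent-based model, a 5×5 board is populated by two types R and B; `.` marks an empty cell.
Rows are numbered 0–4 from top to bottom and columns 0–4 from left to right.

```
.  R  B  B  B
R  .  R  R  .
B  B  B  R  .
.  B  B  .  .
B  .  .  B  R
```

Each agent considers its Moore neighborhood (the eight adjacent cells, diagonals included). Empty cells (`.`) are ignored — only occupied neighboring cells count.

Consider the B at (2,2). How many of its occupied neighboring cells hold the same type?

3

Occupied neighbors of (2,2): (1,2)=R, (1,3)=R, (2,1)=B, (2,3)=R, (3,1)=B, (3,2)=B.
Same type (B): 3 of 6.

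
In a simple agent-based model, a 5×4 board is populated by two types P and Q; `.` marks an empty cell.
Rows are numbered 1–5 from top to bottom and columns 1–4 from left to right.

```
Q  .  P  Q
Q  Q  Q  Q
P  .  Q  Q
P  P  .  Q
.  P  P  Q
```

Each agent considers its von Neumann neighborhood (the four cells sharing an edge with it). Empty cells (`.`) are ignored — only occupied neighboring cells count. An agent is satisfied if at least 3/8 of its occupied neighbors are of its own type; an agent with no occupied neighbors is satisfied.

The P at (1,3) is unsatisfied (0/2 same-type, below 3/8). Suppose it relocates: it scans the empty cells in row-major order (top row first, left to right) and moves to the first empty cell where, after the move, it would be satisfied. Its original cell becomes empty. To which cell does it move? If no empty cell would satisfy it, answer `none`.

Vacating (1,3). Empty cells in order:
  (1,2): 0/2 same-type → still unsatisfied.
  (3,2): 2/4 same-type → satisfied — stop here.

(3,2)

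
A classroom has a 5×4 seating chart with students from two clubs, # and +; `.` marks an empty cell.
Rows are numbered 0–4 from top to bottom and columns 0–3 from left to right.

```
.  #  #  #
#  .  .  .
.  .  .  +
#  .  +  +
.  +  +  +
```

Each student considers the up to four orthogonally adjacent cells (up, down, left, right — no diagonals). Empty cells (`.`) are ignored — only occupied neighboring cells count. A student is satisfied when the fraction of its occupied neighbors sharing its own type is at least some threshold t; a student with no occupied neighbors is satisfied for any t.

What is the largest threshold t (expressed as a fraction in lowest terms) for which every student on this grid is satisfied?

1/1

(0,1)# 1/1
(0,2)# 2/2
(0,3)# 1/1
(1,0)# — no occupied neighbors
(2,3)+ 1/1
(3,0)# — no occupied neighbors
(3,2)+ 2/2
(3,3)+ 3/3
(4,1)+ 1/1
(4,2)+ 3/3
(4,3)+ 2/2
The smallest same-type fraction is 1/1 at (0,1), which reduces to 1/1. Any threshold above that leaves this student unsatisfied.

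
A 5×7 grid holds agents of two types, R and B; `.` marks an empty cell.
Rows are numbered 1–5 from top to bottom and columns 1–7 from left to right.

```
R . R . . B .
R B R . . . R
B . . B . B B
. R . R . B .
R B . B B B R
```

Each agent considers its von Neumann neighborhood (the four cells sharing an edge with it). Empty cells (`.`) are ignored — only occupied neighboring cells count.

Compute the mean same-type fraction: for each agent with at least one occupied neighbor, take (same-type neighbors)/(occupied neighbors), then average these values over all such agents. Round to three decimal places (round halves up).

Row 1: (1,1)R 1/1 · (1,3)R 1/1 · (1,6)B — no occupied neighbors
Row 2: (2,1)R 1/3 · (2,2)B 0/2 · (2,3)R 1/2 · (2,7)R 0/1
Row 3: (3,1)B 0/1 · (3,4)B 0/1 · (3,6)B 2/2 · (3,7)B 1/2
Row 4: (4,2)R 0/1 · (4,4)R 0/2 · (4,6)B 2/2
Row 5: (5,1)R 0/1 · (5,2)B 0/2 · (5,4)B 1/2 · (5,5)B 2/2 · (5,6)B 2/3 · (5,7)R 0/1
Sum over 19 agents: 1/1 + 1/1 + 1/3 + 0/2 + 1/2 + 0/1 + 0/1 + 0/1 + 2/2 + 1/2 + 0/1 + 0/2 + 2/2 + 0/1 + 0/2 + 1/2 + 2/2 + 2/3 + 0/1 = 15/2; mean = 15/2 ÷ 19 = 15/38 = 0.394736… → 0.395.

0.395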